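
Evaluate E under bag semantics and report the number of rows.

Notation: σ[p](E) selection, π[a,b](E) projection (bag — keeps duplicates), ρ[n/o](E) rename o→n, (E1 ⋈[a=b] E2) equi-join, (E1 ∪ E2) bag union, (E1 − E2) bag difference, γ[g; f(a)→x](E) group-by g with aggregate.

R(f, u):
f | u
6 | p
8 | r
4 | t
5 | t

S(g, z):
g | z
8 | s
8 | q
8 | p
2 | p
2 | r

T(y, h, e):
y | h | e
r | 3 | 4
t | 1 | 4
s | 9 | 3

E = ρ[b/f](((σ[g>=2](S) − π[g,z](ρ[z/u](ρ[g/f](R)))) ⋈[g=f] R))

Subexpression sizes:
  S → 5
  σ[g>=2](S) → 5
  R → 4
  ρ[g/f](R) → 4
  ρ[z/u](ρ[g/f](R)) → 4
  π[g,z](ρ[z/u](ρ[g/f](R))) → 4
  (σ[g>=2](S) − π[g,z](ρ[z/u](ρ[g/f](R)))) → 5
  R → 4
  ((σ[g>=2](S) − π[g,z](ρ[z/u](ρ[g/f](R)))) ⋈[g=f] R) → 3
  ρ[b/f](((σ[g>=2](S) − π[g,z](ρ[z/u](ρ[g/f](R)))) ⋈[g=f] R)) → 3

|E| = 3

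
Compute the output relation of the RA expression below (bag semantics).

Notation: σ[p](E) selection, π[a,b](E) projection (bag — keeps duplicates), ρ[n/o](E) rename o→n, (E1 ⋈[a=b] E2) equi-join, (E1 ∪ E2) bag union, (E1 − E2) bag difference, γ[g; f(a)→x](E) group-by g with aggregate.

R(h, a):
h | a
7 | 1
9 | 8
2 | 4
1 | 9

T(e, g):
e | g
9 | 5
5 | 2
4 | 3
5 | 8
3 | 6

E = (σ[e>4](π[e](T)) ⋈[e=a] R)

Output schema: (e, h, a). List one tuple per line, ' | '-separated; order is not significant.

Subexpression sizes:
  T → 5
  π[e](T) → 5
  σ[e>4](π[e](T)) → 3
  R → 4
  (σ[e>4](π[e](T)) ⋈[e=a] R) → 1

== RESULT ==
e | h | a
9 | 1 | 9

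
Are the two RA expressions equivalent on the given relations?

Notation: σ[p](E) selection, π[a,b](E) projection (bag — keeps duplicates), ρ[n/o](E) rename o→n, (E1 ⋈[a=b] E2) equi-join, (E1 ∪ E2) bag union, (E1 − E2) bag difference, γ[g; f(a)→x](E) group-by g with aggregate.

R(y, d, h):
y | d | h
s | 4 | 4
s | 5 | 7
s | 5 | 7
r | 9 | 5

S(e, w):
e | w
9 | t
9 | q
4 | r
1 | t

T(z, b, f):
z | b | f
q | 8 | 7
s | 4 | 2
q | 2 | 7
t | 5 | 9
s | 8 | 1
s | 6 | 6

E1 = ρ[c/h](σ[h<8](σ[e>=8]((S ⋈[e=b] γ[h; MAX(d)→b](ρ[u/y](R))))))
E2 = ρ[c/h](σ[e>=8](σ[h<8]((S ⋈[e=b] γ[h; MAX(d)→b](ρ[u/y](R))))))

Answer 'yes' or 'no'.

E1 subexpression sizes:
  S → 4
  R → 4
  ρ[u/y](R) → 4
  γ[h; MAX(d)→b](ρ[u/y](R)) → 3
  (S ⋈[e=b] γ[h; MAX(d)→b](ρ[u/y](R))) → 3
  σ[e>=8]((S ⋈[e=b] γ[h; MAX(d)→b](ρ[u/y](R)))) → 2
  σ[h<8](σ[e>=8]((S ⋈[e=b] γ[h; MAX(d)→b](ρ[u/y](R))))) → 2
  ρ[c/h](σ[h<8](σ[e>=8]((S ⋈[e=b] γ[h; MAX(d)→b](ρ[u/y](R)))))) → 2
E2 subexpression sizes:
  S → 4
  R → 4
  ρ[u/y](R) → 4
  γ[h; MAX(d)→b](ρ[u/y](R)) → 3
  (S ⋈[e=b] γ[h; MAX(d)→b](ρ[u/y](R))) → 3
  σ[h<8]((S ⋈[e=b] γ[h; MAX(d)→b](ρ[u/y](R)))) → 3
  σ[e>=8](σ[h<8]((S ⋈[e=b] γ[h; MAX(d)→b](ρ[u/y](R))))) → 2
  ρ[c/h](σ[e>=8](σ[h<8]((S ⋈[e=b] γ[h; MAX(d)→b](ρ[u/y](R)))))) → 2

E1 and E2 produce the same multiset:
e | w | c | b
9 | q | 5 | 9
9 | t | 5 | 9

yes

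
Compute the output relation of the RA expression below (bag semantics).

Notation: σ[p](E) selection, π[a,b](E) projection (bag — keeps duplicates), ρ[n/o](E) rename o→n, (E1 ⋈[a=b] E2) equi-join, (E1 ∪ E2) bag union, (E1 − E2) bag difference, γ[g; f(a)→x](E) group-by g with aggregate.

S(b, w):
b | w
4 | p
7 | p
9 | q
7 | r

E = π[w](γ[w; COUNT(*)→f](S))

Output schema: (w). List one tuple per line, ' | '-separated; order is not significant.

Subexpression sizes:
  S → 4
  γ[w; COUNT(*)→f](S) → 3
  π[w](γ[w; COUNT(*)→f](S)) → 3

== RESULT ==
w
p
q
r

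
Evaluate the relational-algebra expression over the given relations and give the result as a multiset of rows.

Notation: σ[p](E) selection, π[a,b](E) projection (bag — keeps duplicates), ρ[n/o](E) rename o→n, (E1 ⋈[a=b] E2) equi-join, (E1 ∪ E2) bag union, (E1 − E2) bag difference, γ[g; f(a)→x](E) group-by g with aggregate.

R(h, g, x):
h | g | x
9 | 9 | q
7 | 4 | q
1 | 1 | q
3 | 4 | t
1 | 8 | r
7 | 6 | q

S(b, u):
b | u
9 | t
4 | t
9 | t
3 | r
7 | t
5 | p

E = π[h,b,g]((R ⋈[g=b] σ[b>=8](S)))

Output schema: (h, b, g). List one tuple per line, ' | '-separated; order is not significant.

Per-node cardinality:
  R → 6
  S → 6
  σ[b>=8](S) → 2
  (R ⋈[g=b] σ[b>=8](S)) → 2
  π[h,b,g]((R ⋈[g=b] σ[b>=8](S))) → 2

== RESULT ==
h | b | g
9 | 9 | 9
9 | 9 | 9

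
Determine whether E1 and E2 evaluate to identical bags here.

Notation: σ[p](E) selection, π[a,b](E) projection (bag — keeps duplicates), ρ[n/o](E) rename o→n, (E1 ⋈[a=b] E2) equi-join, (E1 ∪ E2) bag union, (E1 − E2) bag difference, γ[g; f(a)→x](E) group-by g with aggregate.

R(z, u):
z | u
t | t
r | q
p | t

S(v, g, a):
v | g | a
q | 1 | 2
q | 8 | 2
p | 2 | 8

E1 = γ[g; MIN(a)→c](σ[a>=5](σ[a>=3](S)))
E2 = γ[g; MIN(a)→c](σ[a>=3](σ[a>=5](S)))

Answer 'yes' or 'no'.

E1 per-node cardinality:
  S → 3
  σ[a>=3](S) → 1
  σ[a>=5](σ[a>=3](S)) → 1
  γ[g; MIN(a)→c](σ[a>=5](σ[a>=3](S))) → 1
E2 per-node cardinality:
  S → 3
  σ[a>=5](S) → 1
  σ[a>=3](σ[a>=5](S)) → 1
  γ[g; MIN(a)→c](σ[a>=3](σ[a>=5](S))) → 1

E1 and E2 produce the same multiset:
g | c
2 | 8

yes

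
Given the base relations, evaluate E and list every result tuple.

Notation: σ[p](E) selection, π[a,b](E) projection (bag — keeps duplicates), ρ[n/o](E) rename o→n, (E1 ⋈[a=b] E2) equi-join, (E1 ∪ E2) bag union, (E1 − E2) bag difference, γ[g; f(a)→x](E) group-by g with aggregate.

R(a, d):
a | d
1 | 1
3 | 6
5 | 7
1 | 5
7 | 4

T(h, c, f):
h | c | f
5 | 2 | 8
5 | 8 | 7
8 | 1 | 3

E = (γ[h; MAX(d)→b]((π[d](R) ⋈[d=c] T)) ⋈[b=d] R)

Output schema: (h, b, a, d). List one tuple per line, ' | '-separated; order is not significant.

Row counts bottom-up:
  R → 5
  π[d](R) → 5
  T → 3
  (π[d](R) ⋈[d=c] T) → 1
  γ[h; MAX(d)→b]((π[d](R) ⋈[d=c] T)) → 1
  R → 5
  (γ[h; MAX(d)→b]((π[d](R) ⋈[d=c] T)) ⋈[b=d] R) → 1

== RESULT ==
h | b | a | d
8 | 1 | 1 | 1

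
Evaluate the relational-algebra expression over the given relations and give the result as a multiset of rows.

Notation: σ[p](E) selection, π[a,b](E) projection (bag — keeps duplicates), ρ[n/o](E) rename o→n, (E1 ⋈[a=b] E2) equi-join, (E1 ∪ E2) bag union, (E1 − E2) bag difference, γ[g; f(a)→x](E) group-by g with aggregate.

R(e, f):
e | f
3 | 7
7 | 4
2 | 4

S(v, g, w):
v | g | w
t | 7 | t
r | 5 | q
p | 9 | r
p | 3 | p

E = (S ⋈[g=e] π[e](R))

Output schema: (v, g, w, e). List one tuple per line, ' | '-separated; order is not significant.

Per-node cardinality:
  S → 4
  R → 3
  π[e](R) → 3
  (S ⋈[g=e] π[e](R)) → 2

== RESULT ==
v | g | w | e
p | 3 | p | 3
t | 7 | t | 7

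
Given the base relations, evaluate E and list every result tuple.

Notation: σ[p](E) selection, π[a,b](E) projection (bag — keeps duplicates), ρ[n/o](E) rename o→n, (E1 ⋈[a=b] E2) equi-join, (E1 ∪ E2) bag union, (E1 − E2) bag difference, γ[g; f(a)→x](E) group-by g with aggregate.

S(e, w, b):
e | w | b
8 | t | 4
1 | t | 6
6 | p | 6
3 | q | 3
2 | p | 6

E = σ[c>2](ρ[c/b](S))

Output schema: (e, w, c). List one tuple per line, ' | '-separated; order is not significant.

Row counts bottom-up:
  S → 5
  ρ[c/b](S) → 5
  σ[c>2](ρ[c/b](S)) → 5

== RESULT ==
e | w | c
1 | t | 6
2 | p | 6
3 | q | 3
6 | p | 6
8 | t | 4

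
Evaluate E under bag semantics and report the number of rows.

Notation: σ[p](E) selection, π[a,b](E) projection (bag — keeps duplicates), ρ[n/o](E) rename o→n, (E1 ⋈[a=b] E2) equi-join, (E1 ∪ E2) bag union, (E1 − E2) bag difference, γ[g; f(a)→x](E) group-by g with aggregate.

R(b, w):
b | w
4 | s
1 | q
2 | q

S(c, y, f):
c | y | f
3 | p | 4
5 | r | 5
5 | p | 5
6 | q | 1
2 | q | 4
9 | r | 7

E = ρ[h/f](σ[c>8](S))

Subexpression sizes:
  S → 6
  σ[c>8](S) → 1
  ρ[h/f](σ[c>8](S)) → 1

|E| = 1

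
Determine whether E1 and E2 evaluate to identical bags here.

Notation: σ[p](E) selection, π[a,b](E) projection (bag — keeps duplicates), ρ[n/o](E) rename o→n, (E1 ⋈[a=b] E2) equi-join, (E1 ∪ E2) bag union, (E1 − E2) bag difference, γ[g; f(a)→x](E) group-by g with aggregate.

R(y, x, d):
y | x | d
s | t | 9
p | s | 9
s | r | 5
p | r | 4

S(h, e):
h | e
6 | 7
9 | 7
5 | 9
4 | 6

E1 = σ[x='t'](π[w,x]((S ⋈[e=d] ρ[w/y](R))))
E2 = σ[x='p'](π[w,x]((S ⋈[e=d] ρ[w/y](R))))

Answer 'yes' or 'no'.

E1 subexpression sizes:
  S → 4
  R → 4
  ρ[w/y](R) → 4
  (S ⋈[e=d] ρ[w/y](R)) → 2
  π[w,x]((S ⋈[e=d] ρ[w/y](R))) → 2
  σ[x='t'](π[w,x]((S ⋈[e=d] ρ[w/y](R)))) → 1
E2 subexpression sizes:
  S → 4
  R → 4
  ρ[w/y](R) → 4
  (S ⋈[e=d] ρ[w/y](R)) → 2
  π[w,x]((S ⋈[e=d] ρ[w/y](R))) → 2
  σ[x='p'](π[w,x]((S ⋈[e=d] ρ[w/y](R)))) → 0

E1 result:
w | x
s | t
E2 result:
w | x
(0 rows)
Witness: ('s', 't') appears 1× in E1 but 0× in E2.

no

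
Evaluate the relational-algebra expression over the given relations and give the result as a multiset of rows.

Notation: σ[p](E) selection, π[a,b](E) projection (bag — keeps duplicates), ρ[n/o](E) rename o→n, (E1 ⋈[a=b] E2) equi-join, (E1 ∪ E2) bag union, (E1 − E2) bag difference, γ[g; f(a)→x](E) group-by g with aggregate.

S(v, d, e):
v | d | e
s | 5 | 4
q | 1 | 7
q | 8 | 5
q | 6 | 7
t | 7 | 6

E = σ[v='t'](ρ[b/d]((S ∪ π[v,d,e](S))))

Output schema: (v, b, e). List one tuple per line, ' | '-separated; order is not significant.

Subexpression sizes:
  S → 5
  S → 5
  π[v,d,e](S) → 5
  (S ∪ π[v,d,e](S)) → 10
  ρ[b/d]((S ∪ π[v,d,e](S))) → 10
  σ[v='t'](ρ[b/d]((S ∪ π[v,d,e](S)))) → 2

== RESULT ==
v | b | e
t | 7 | 6
t | 7 | 6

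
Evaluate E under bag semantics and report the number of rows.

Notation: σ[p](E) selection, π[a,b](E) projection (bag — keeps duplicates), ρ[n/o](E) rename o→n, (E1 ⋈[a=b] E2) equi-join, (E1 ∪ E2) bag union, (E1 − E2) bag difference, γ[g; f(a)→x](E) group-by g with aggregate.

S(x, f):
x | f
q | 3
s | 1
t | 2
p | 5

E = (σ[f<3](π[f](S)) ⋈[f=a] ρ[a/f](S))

Per-node cardinality:
  S → 4
  π[f](S) → 4
  σ[f<3](π[f](S)) → 2
  S → 4
  ρ[a/f](S) → 4
  (σ[f<3](π[f](S)) ⋈[f=a] ρ[a/f](S)) → 2

|E| = 2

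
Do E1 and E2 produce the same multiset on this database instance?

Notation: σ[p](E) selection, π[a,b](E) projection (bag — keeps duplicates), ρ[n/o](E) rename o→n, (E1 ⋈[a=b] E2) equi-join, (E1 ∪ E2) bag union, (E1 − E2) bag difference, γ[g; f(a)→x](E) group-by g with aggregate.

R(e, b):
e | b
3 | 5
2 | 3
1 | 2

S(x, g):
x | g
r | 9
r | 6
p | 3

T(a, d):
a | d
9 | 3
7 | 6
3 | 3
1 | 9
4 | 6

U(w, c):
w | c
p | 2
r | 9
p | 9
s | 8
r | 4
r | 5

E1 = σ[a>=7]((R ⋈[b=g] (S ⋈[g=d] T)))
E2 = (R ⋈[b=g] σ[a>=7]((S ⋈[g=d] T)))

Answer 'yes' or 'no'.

E1 per-node cardinality:
  R → 3
  S → 3
  T → 5
  (S ⋈[g=d] T) → 5
  (R ⋈[b=g] (S ⋈[g=d] T)) → 2
  σ[a>=7]((R ⋈[b=g] (S ⋈[g=d] T))) → 1
E2 per-node cardinality:
  R → 3
  S → 3
  T → 5
  (S ⋈[g=d] T) → 5
  σ[a>=7]((S ⋈[g=d] T)) → 2
  (R ⋈[b=g] σ[a>=7]((S ⋈[g=d] T))) → 1

E1 and E2 produce the same multiset:
e | b | x | g | a | d
2 | 3 | p | 3 | 9 | 3

yes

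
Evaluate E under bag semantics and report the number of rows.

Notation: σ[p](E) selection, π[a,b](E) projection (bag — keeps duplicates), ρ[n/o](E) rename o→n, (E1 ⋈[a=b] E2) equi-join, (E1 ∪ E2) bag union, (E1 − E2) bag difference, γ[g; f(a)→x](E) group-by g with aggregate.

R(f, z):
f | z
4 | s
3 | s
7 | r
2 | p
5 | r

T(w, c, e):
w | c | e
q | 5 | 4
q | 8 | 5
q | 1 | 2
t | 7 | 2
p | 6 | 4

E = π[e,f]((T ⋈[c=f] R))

Row counts bottom-up:
  T → 5
  R → 5
  (T ⋈[c=f] R) → 2
  π[e,f]((T ⋈[c=f] R)) → 2

|E| = 2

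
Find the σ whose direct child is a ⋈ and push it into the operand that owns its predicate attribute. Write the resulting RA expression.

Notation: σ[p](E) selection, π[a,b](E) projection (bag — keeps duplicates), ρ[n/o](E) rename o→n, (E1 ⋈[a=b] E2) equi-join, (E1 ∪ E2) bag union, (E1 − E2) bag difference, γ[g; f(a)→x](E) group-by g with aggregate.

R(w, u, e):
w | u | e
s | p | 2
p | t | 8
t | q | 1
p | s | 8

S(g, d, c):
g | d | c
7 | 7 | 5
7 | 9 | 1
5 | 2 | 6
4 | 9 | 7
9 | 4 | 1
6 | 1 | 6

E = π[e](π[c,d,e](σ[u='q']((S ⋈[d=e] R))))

σ filters on u, owned by the right side.
E' = π[e](π[c,d,e]((S ⋈[d=e] σ[u='q'](R))))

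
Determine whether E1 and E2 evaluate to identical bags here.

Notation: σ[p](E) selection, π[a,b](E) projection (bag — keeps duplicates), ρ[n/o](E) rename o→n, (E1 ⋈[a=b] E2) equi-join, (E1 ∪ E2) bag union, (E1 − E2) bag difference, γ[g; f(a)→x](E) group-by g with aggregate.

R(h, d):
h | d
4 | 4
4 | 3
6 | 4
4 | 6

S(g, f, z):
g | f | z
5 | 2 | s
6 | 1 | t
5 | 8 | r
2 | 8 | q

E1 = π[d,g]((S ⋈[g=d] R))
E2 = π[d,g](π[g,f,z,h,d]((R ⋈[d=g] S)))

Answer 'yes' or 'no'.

E1 subexpression sizes:
  S → 4
  R → 4
  (S ⋈[g=d] R) → 1
  π[d,g]((S ⋈[g=d] R)) → 1
E2 subexpression sizes:
  R → 4
  S → 4
  (R ⋈[d=g] S) → 1
  π[g,f,z,h,d]((R ⋈[d=g] S)) → 1
  π[d,g](π[g,f,z,h,d]((R ⋈[d=g] S))) → 1

E1 and E2 produce the same multiset:
d | g
6 | 6

yes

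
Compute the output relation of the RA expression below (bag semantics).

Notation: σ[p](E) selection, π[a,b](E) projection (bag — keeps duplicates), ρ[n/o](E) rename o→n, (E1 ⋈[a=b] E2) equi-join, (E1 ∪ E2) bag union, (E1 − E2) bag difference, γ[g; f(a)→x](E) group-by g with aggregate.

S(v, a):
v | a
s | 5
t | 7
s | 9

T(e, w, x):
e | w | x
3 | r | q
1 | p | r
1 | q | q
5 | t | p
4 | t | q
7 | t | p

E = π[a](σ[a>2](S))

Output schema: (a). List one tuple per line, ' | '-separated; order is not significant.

Per-node cardinality:
  S → 3
  σ[a>2](S) → 3
  π[a](σ[a>2](S)) → 3

== RESULT ==
a
5
7
9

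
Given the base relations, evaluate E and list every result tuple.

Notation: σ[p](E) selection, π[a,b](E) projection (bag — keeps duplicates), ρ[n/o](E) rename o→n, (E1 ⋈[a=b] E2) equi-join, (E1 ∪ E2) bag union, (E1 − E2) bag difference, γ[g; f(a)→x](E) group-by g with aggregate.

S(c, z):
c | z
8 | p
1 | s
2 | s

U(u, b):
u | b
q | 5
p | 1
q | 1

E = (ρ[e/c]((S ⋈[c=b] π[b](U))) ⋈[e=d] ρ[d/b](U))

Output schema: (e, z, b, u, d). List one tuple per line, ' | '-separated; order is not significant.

Subexpression sizes:
  S → 3
  U → 3
  π[b](U) → 3
  (S ⋈[c=b] π[b](U)) → 2
  ρ[e/c]((S ⋈[c=b] π[b](U))) → 2
  U → 3
  ρ[d/b](U) → 3
  (ρ[e/c]((S ⋈[c=b] π[b](U))) ⋈[e=d] ρ[d/b](U)) → 4

== RESULT ==
e | z | b | u | d
1 | s | 1 | p | 1
1 | s | 1 | p | 1
1 | s | 1 | q | 1
1 | s | 1 | q | 1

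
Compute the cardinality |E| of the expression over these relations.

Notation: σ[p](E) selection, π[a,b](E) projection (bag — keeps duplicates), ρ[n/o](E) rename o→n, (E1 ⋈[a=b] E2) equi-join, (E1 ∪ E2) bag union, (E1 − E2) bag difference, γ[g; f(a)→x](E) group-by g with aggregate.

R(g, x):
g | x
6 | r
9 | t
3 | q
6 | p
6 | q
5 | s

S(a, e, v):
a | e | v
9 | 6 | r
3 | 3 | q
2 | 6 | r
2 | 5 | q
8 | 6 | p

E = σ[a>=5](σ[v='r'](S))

Row counts bottom-up:
  S → 5
  σ[v='r'](S) → 2
  σ[a>=5](σ[v='r'](S)) → 1

|E| = 1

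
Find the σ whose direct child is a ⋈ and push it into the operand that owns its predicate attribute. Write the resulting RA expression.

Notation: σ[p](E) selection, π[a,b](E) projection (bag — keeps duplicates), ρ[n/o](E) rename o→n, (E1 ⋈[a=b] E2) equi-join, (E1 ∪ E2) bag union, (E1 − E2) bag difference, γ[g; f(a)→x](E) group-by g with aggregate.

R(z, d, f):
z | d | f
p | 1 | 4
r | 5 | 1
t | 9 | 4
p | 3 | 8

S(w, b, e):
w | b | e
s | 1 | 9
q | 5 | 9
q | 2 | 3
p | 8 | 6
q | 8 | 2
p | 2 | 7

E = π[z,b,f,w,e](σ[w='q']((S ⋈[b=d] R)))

σ filters on w, owned by the left side.
E' = π[z,b,f,w,e]((σ[w='q'](S) ⋈[b=d] R))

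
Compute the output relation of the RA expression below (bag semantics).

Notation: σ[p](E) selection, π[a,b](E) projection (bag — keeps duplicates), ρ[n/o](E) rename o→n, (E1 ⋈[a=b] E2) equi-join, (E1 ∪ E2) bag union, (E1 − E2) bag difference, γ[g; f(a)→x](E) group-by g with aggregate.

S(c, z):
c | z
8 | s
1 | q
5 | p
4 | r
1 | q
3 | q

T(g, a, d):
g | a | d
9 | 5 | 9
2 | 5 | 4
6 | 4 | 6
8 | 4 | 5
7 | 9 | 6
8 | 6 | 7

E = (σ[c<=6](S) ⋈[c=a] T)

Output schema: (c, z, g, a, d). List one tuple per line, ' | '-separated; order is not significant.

Subexpression sizes:
  S → 6
  σ[c<=6](S) → 5
  T → 6
  (σ[c<=6](S) ⋈[c=a] T) → 4

== RESULT ==
c | z | g | a | d
4 | r | 6 | 4 | 6
4 | r | 8 | 4 | 5
5 | p | 2 | 5 | 4
5 | p | 9 | 5 | 9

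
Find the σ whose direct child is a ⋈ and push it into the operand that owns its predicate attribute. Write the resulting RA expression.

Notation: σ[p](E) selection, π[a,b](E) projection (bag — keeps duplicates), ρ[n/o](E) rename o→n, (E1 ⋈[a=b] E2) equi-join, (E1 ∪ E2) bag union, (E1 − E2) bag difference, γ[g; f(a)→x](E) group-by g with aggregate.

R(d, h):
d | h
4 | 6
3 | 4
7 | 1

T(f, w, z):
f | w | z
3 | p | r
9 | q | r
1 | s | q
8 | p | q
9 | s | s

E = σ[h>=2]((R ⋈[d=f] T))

σ filters on h, owned by the left side.
E' = (σ[h>=2](R) ⋈[d=f] T)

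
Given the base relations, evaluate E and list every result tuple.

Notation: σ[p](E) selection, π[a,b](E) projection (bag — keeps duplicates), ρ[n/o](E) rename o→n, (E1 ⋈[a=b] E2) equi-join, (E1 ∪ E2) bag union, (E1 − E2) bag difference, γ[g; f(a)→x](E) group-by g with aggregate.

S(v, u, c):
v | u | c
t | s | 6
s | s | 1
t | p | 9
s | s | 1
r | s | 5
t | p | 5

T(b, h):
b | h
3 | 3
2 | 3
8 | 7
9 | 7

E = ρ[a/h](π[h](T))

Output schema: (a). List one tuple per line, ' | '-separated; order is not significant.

Subexpression sizes:
  T → 4
  π[h](T) → 4
  ρ[a/h](π[h](T)) → 4

== RESULT ==
a
3
3
7
7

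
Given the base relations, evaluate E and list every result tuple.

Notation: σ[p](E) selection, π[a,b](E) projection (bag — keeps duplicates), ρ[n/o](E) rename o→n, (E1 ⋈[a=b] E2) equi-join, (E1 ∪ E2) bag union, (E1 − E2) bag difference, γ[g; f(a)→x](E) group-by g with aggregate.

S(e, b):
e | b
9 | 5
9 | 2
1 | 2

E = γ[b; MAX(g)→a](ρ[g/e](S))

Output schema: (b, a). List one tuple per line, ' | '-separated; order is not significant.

Stepwise |·|:
  S → 3
  ρ[g/e](S) → 3
  γ[b; MAX(g)→a](ρ[g/e](S)) → 2

== RESULT ==
b | a
2 | 9
5 | 9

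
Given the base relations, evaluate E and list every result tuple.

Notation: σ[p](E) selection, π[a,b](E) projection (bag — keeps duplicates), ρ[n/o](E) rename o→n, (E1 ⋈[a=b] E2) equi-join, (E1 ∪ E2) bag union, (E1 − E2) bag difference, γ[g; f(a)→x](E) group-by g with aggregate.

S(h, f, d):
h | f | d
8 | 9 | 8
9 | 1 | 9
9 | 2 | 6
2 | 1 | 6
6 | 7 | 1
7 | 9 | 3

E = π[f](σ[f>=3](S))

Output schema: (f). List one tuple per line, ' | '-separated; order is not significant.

Per-node cardinality:
  S → 6
  σ[f>=3](S) → 3
  π[f](σ[f>=3](S)) → 3

== RESULT ==
f
7
9
9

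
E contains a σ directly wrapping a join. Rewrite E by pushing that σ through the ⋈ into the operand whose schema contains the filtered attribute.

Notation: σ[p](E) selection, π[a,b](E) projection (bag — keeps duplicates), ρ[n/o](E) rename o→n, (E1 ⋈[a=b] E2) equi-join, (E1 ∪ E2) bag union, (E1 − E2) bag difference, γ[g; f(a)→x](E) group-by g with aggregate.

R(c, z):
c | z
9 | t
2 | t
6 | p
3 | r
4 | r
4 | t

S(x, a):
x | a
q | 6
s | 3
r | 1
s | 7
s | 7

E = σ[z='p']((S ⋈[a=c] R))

σ filters on z, owned by the right side.
E' = (S ⋈[a=c] σ[z='p'](R))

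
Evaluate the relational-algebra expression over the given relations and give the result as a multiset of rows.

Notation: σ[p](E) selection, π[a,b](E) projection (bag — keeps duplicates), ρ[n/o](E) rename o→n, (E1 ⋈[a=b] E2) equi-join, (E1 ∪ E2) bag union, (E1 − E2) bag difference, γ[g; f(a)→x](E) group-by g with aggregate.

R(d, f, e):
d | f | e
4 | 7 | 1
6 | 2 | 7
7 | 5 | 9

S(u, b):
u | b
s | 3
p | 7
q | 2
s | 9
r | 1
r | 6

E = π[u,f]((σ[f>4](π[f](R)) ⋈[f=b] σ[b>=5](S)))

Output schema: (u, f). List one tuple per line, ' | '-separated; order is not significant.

Stepwise |·|:
  R → 3
  π[f](R) → 3
  σ[f>4](π[f](R)) → 2
  S → 6
  σ[b>=5](S) → 3
  (σ[f>4](π[f](R)) ⋈[f=b] σ[b>=5](S)) → 1
  π[u,f]((σ[f>4](π[f](R)) ⋈[f=b] σ[b>=5](S))) → 1

== RESULT ==
u | f
p | 7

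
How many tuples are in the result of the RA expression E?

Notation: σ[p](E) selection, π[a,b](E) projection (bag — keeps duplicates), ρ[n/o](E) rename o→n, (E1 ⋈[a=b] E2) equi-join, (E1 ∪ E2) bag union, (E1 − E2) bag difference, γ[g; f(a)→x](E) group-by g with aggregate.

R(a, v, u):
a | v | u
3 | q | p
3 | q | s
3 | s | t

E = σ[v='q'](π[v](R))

Row counts bottom-up:
  R → 3
  π[v](R) → 3
  σ[v='q'](π[v](R)) → 2

|E| = 2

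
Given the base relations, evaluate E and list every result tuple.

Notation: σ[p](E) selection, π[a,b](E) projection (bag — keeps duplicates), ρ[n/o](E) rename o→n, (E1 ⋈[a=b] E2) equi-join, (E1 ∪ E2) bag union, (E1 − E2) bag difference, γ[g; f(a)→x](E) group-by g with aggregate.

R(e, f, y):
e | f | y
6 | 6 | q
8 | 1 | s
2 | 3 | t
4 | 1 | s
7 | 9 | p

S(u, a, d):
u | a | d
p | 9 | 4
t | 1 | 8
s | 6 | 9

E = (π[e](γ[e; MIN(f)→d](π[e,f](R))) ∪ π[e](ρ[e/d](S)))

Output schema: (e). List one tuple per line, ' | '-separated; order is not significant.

Per-node cardinality:
  R → 5
  π[e,f](R) → 5
  γ[e; MIN(f)→d](π[e,f](R)) → 5
  π[e](γ[e; MIN(f)→d](π[e,f](R))) → 5
  S → 3
  ρ[e/d](S) → 3
  π[e](ρ[e/d](S)) → 3
  (π[e](γ[e; MIN(f)→d](π[e,f](R))) ∪ π[e](ρ[e/d](S))) → 8

== RESULT ==
e
2
4
4
6
7
8
8
9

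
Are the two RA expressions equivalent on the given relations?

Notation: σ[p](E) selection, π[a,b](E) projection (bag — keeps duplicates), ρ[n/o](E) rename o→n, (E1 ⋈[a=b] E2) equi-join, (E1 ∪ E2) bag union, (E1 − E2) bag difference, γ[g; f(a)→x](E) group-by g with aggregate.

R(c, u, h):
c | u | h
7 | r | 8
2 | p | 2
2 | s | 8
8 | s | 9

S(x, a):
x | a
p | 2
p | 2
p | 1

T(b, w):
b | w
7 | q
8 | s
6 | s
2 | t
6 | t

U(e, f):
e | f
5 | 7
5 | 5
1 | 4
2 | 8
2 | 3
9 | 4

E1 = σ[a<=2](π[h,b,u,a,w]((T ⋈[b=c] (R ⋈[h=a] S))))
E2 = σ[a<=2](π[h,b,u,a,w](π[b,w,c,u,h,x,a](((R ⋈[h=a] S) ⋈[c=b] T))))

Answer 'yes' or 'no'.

E1 subexpression sizes:
  T → 5
  R → 4
  S → 3
  (R ⋈[h=a] S) → 2
  (T ⋈[b=c] (R ⋈[h=a] S)) → 2
  π[h,b,u,a,w]((T ⋈[b=c] (R ⋈[h=a] S))) → 2
  σ[a<=2](π[h,b,u,a,w]((T ⋈[b=c] (R ⋈[h=a] S)))) → 2
E2 subexpression sizes:
  R → 4
  S → 3
  (R ⋈[h=a] S) → 2
  T → 5
  ((R ⋈[h=a] S) ⋈[c=b] T) → 2
  π[b,w,c,u,h,x,a](((R ⋈[h=a] S) ⋈[c=b] T)) → 2
  π[h,b,u,a,w](π[b,w,c,u,h,x,a](((R ⋈[h=a] S) ⋈[c=b] T))) → 2
  σ[a<=2](π[h,b,u,a,w](π[b,w,c,u,h,x,a](((R ⋈[h=a] S) ⋈[c=b] T)))) → 2

E1 and E2 produce the same multiset:
h | b | u | a | w
2 | 2 | p | 2 | t
2 | 2 | p | 2 | t

yes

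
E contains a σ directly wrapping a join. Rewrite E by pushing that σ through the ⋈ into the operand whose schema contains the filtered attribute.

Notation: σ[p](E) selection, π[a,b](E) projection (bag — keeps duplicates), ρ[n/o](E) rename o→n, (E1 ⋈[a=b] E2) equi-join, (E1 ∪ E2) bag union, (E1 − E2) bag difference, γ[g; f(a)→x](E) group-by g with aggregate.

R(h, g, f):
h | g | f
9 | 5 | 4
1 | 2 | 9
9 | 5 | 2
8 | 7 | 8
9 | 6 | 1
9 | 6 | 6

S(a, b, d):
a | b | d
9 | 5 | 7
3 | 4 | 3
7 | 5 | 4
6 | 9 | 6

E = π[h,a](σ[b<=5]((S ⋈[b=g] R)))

σ filters on b, owned by the left side.
E' = π[h,a]((σ[b<=5](S) ⋈[b=g] R))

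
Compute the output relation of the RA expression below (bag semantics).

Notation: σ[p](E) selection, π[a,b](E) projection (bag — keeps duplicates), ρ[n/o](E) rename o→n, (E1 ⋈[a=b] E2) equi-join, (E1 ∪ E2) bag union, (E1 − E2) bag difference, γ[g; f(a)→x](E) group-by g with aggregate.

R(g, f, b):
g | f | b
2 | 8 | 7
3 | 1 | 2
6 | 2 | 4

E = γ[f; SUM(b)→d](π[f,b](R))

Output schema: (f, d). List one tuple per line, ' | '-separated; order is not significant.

Stepwise |·|:
  R → 3
  π[f,b](R) → 3
  γ[f; SUM(b)→d](π[f,b](R)) → 3

== RESULT ==
f | d
1 | 2
2 | 4
8 | 7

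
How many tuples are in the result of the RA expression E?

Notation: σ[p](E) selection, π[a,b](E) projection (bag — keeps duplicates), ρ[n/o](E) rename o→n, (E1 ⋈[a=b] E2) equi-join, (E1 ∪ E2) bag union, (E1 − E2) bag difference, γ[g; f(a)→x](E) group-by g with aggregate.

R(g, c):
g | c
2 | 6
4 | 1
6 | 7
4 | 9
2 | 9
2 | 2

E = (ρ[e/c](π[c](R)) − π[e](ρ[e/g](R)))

Per-node cardinality:
  R → 6
  π[c](R) → 6
  ρ[e/c](π[c](R)) → 6
  R → 6
  ρ[e/g](R) → 6
  π[e](ρ[e/g](R)) → 6
  (ρ[e/c](π[c](R)) − π[e](ρ[e/g](R))) → 4

|E| = 4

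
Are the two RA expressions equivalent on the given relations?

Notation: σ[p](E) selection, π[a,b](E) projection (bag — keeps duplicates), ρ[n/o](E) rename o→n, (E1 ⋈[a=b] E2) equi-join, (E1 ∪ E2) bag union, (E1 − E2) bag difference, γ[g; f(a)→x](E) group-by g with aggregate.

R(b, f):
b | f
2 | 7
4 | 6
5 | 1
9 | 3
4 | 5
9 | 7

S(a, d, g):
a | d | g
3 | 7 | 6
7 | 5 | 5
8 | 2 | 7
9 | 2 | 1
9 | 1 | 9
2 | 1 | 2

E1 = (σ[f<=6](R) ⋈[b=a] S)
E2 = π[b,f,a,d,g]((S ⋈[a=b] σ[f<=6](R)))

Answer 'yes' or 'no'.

E1 per-node cardinality:
  R → 6
  σ[f<=6](R) → 4
  S → 6
  (σ[f<=6](R) ⋈[b=a] S) → 2
E2 per-node cardinality:
  S → 6
  R → 6
  σ[f<=6](R) → 4
  (S ⋈[a=b] σ[f<=6](R)) → 2
  π[b,f,a,d,g]((S ⋈[a=b] σ[f<=6](R))) → 2

E1 and E2 produce the same multiset:
b | f | a | d | g
9 | 3 | 9 | 1 | 9
9 | 3 | 9 | 2 | 1

yes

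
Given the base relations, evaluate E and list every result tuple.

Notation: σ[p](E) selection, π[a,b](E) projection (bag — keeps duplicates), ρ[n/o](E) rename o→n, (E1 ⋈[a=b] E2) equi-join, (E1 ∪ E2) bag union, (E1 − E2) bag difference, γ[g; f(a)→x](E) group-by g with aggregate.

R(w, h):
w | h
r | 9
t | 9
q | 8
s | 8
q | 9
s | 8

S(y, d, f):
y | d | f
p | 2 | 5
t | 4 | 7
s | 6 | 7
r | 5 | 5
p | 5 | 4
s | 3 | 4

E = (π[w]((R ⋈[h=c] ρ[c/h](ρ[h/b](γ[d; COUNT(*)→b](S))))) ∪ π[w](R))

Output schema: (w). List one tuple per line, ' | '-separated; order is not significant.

Row counts bottom-up:
  R → 6
  S → 6
  γ[d; COUNT(*)→b](S) → 5
  ρ[h/b](γ[d; COUNT(*)→b](S)) → 5
  ρ[c/h](ρ[h/b](γ[d; COUNT(*)→b](S))) → 5
  (R ⋈[h=c] ρ[c/h](ρ[h/b](γ[d; COUNT(*)→b](S)))) → 0
  π[w]((R ⋈[h=c] ρ[c/h](ρ[h/b](γ[d; COUNT(*)→b](S))))) → 0
  R → 6
  π[w](R) → 6
  (π[w]((R ⋈[h=c] ρ[c/h](ρ[h/b](γ[d; COUNT(*)→b](S))))) ∪ π[w](R)) → 6

== RESULT ==
w
q
q
r
s
s
t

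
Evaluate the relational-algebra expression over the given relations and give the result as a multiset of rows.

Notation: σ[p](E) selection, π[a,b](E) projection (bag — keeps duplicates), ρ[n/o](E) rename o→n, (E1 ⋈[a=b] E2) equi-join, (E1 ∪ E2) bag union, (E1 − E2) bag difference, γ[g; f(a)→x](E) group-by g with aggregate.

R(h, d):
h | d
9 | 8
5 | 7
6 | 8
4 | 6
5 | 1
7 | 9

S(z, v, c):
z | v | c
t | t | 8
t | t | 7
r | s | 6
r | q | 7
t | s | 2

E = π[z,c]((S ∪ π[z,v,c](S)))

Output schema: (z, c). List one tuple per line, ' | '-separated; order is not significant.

Subexpression sizes:
  S → 5
  S → 5
  π[z,v,c](S) → 5
  (S ∪ π[z,v,c](S)) → 10
  π[z,c]((S ∪ π[z,v,c](S))) → 10

== RESULT ==
z | c
r | 6
r | 6
r | 7
r | 7
t | 2
t | 2
t | 7
t | 7
t | 8
t | 8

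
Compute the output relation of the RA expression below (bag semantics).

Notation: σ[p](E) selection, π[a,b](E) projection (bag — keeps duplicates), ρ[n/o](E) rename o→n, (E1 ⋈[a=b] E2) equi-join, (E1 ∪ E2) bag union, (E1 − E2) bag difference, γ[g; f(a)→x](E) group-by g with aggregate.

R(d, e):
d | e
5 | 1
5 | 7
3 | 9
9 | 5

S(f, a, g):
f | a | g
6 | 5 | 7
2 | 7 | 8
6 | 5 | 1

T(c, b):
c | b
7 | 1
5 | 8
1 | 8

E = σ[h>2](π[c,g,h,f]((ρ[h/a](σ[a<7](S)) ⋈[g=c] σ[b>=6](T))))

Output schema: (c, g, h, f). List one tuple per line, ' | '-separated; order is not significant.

Stepwise |·|:
  S → 3
  σ[a<7](S) → 2
  ρ[h/a](σ[a<7](S)) → 2
  T → 3
  σ[b>=6](T) → 2
  (ρ[h/a](σ[a<7](S)) ⋈[g=c] σ[b>=6](T)) → 1
  π[c,g,h,f]((ρ[h/a](σ[a<7](S)) ⋈[g=c] σ[b>=6](T))) → 1
  σ[h>2](π[c,g,h,f]((ρ[h/a](σ[a<7](S)) ⋈[g=c] σ[b>=6](T)))) → 1

== RESULT ==
c | g | h | f
1 | 1 | 5 | 6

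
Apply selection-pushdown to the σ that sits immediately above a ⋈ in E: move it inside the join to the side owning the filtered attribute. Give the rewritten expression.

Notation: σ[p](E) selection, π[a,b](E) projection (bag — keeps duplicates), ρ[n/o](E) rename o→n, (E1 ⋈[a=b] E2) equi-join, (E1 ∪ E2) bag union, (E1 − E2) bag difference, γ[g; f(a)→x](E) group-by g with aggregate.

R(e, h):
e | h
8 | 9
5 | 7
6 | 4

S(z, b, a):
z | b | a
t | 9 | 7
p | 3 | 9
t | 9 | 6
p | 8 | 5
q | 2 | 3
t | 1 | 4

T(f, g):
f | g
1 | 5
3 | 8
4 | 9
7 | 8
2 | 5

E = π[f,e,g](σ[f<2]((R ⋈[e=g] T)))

σ filters on f, owned by the right side.
E' = π[f,e,g]((R ⋈[e=g] σ[f<2](T)))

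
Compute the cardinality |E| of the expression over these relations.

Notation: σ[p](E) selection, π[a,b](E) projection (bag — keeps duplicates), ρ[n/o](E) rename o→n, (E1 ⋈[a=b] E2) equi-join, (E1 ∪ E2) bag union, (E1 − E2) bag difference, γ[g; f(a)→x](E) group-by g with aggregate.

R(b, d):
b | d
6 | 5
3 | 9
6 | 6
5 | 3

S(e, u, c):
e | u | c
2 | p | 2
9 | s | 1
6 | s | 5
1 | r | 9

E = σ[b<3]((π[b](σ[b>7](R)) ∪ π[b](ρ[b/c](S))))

Per-node cardinality:
  R → 4
  σ[b>7](R) → 0
  π[b](σ[b>7](R)) → 0
  S → 4
  ρ[b/c](S) → 4
  π[b](ρ[b/c](S)) → 4
  (π[b](σ[b>7](R)) ∪ π[b](ρ[b/c](S))) → 4
  σ[b<3]((π[b](σ[b>7](R)) ∪ π[b](ρ[b/c](S)))) → 2

|E| = 2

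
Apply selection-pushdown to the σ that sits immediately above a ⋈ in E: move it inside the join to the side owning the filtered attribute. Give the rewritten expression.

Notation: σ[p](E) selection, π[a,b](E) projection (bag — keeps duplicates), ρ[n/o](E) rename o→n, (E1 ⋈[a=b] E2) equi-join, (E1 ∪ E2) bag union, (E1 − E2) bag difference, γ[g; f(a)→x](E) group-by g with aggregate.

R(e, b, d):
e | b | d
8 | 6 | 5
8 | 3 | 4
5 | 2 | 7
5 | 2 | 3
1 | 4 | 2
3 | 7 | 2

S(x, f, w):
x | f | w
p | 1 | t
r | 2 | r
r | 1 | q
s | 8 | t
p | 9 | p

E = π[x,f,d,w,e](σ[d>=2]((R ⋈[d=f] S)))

σ filters on d, owned by the left side.
E' = π[x,f,d,w,e]((σ[d>=2](R) ⋈[d=f] S))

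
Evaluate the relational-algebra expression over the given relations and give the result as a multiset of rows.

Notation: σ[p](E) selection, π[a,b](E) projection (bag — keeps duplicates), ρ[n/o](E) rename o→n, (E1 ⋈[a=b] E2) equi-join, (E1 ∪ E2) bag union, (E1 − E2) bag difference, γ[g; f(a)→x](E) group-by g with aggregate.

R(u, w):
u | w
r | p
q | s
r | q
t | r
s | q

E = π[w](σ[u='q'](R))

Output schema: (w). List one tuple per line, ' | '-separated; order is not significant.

Subexpression sizes:
  R → 5
  σ[u='q'](R) → 1
  π[w](σ[u='q'](R)) → 1

== RESULT ==
w
s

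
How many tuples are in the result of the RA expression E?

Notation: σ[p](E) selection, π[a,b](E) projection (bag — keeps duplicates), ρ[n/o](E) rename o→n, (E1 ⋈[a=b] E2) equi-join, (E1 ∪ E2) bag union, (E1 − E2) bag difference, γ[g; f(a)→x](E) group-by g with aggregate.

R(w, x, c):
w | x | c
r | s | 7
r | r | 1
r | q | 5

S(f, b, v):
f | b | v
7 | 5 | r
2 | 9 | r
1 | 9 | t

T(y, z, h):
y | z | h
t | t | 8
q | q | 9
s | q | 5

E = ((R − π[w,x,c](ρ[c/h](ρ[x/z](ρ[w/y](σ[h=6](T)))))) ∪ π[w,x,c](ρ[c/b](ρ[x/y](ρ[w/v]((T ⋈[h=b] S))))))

Subexpression sizes:
  R → 3
  T → 3
  σ[h=6](T) → 0
  ρ[w/y](σ[h=6](T)) → 0
  ρ[x/z](ρ[w/y](σ[h=6](T))) → 0
  ρ[c/h](ρ[x/z](ρ[w/y](σ[h=6](T)))) → 0
  π[w,x,c](ρ[c/h](ρ[x/z](ρ[w/y](σ[h=6](T))))) → 0
  (R − π[w,x,c](ρ[c/h](ρ[x/z](ρ[w/y](σ[h=6](T)))))) → 3
  T → 3
  S → 3
  (T ⋈[h=b] S) → 3
  ρ[w/v]((T ⋈[h=b] S)) → 3
  ρ[x/y](ρ[w/v]((T ⋈[h=b] S))) → 3
  ρ[c/b](ρ[x/y](ρ[w/v]((T ⋈[h=b] S)))) → 3
  π[w,x,c](ρ[c/b](ρ[x/y](ρ[w/v]((T ⋈[h=b] S))))) → 3
  ((R − π[w,x,c](ρ[c/h](ρ[x/z](ρ[w/y](σ[h=6](T)))))) ∪ π[w,x,c](ρ[c/b](ρ[x/y](ρ[w/v]((T ⋈[h=b] S)))))) → 6

|E| = 6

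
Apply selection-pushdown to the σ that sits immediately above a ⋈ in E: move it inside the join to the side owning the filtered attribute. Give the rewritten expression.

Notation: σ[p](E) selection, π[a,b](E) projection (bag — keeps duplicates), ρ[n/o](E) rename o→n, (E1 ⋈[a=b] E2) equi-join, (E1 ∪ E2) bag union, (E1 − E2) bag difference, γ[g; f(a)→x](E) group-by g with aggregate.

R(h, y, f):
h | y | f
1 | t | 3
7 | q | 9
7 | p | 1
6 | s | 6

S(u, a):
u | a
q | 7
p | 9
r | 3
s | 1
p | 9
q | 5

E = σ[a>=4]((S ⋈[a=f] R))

σ filters on a, owned by the left side.
E' = (σ[a>=4](S) ⋈[a=f] R)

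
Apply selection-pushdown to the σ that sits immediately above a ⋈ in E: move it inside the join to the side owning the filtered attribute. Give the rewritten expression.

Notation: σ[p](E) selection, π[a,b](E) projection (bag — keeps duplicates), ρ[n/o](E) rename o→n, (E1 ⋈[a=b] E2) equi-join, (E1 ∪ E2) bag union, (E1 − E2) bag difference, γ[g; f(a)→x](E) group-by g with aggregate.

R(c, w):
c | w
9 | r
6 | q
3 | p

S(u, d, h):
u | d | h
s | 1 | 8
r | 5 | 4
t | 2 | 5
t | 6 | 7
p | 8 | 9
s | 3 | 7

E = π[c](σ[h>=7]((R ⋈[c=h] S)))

σ filters on h, owned by the right side.
E' = π[c]((R ⋈[c=h] σ[h>=7](S)))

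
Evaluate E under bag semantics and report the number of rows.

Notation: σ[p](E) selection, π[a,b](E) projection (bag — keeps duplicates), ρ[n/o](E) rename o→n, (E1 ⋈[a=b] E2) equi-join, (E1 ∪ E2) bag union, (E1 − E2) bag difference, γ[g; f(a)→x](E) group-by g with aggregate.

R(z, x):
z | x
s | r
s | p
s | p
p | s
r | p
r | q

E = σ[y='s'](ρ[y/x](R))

Stepwise |·|:
  R → 6
  ρ[y/x](R) → 6
  σ[y='s'](ρ[y/x](R)) → 1

|E| = 1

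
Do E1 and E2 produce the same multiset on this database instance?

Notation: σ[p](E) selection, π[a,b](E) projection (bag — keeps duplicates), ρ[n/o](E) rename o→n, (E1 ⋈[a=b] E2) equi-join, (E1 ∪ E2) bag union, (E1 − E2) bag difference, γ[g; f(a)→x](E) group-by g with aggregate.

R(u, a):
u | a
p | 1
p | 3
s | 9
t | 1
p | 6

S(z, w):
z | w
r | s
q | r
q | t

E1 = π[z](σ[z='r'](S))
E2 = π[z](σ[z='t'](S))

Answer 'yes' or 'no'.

E1 row counts bottom-up:
  S → 3
  σ[z='r'](S) → 1
  π[z](σ[z='r'](S)) → 1
E2 row counts bottom-up:
  S → 3
  σ[z='t'](S) → 0
  π[z](σ[z='t'](S)) → 0

E1 result:
z
r
E2 result:
z
(0 rows)
Witness: ('r',) appears 1× in E1 but 0× in E2.

no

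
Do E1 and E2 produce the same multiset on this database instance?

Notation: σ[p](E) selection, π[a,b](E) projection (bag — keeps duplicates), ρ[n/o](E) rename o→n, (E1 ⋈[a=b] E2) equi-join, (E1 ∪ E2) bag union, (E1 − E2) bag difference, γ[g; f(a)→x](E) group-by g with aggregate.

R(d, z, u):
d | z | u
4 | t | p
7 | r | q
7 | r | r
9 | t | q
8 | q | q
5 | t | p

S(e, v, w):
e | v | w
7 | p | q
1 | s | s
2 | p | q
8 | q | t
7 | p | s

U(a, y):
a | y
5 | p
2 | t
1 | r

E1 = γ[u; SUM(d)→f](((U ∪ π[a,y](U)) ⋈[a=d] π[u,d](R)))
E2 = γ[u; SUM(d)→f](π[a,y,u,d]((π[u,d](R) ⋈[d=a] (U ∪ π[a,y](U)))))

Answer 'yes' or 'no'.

E1 subexpression sizes:
  U → 3
  U → 3
  π[a,y](U) → 3
  (U ∪ π[a,y](U)) → 6
  R → 6
  π[u,d](R) → 6
  ((U ∪ π[a,y](U)) ⋈[a=d] π[u,d](R)) → 2
  γ[u; SUM(d)→f](((U ∪ π[a,y](U)) ⋈[a=d] π[u,d](R))) → 1
E2 subexpression sizes:
  R → 6
  π[u,d](R) → 6
  U → 3
  U → 3
  π[a,y](U) → 3
  (U ∪ π[a,y](U)) → 6
  (π[u,d](R) ⋈[d=a] (U ∪ π[a,y](U))) → 2
  π[a,y,u,d]((π[u,d](R) ⋈[d=a] (U ∪ π[a,y](U)))) → 2
  γ[u; SUM(d)→f](π[a,y,u,d]((π[u,d](R) ⋈[d=a] (U ∪ π[a,y](U))))) → 1

E1 and E2 produce the same multiset:
u | f
p | 10

yes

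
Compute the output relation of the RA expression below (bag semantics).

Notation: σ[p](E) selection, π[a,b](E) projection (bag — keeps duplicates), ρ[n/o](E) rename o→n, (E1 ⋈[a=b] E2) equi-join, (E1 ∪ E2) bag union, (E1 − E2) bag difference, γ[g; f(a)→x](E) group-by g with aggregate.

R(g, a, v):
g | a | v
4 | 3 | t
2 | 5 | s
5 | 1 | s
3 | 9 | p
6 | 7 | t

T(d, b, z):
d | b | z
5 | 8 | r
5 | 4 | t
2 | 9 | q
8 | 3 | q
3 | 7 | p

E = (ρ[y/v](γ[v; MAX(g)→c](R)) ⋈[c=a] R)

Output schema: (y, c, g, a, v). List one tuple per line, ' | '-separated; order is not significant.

Per-node cardinality:
  R → 5
  γ[v; MAX(g)→c](R) → 3
  ρ[y/v](γ[v; MAX(g)→c](R)) → 3
  R → 5
  (ρ[y/v](γ[v; MAX(g)→c](R)) ⋈[c=a] R) → 2

== RESULT ==
y | c | g | a | v
p | 3 | 4 | 3 | t
s | 5 | 2 | 5 | s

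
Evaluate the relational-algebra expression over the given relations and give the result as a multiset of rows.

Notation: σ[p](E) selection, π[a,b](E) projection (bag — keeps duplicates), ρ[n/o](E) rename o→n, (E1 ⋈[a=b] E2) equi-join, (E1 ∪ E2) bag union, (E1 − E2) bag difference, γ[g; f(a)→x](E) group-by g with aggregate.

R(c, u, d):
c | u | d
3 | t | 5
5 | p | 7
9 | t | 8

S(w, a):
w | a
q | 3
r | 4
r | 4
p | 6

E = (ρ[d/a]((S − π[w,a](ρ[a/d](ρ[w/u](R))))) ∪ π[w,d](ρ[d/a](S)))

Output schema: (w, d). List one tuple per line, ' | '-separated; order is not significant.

Subexpression sizes:
  S → 4
  R → 3
  ρ[w/u](R) → 3
  ρ[a/d](ρ[w/u](R)) → 3
  π[w,a](ρ[a/d](ρ[w/u](R))) → 3
  (S − π[w,a](ρ[a/d](ρ[w/u](R)))) → 4
  ρ[d/a]((S − π[w,a](ρ[a/d](ρ[w/u](R))))) → 4
  S → 4
  ρ[d/a](S) → 4
  π[w,d](ρ[d/a](S)) → 4
  (ρ[d/a]((S − π[w,a](ρ[a/d](ρ[w/u](R))))) ∪ π[w,d](ρ[d/a](S))) → 8

== RESULT ==
w | d
p | 6
p | 6
q | 3
q | 3
r | 4
r | 4
r | 4
r | 4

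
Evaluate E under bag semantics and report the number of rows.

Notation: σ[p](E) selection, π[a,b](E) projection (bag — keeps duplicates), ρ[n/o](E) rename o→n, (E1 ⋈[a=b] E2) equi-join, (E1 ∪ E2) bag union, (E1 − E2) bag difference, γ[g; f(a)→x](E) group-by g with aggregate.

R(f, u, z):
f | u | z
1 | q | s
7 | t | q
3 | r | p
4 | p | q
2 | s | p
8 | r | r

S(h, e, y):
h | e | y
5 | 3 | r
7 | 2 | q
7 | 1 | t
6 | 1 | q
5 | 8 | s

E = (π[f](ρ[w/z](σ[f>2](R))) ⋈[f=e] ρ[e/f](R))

Row counts bottom-up:
  R → 6
  σ[f>2](R) → 4
  ρ[w/z](σ[f>2](R)) → 4
  π[f](ρ[w/z](σ[f>2](R))) → 4
  R → 6
  ρ[e/f](R) → 6
  (π[f](ρ[w/z](σ[f>2](R))) ⋈[f=e] ρ[e/f](R)) → 4

|E| = 4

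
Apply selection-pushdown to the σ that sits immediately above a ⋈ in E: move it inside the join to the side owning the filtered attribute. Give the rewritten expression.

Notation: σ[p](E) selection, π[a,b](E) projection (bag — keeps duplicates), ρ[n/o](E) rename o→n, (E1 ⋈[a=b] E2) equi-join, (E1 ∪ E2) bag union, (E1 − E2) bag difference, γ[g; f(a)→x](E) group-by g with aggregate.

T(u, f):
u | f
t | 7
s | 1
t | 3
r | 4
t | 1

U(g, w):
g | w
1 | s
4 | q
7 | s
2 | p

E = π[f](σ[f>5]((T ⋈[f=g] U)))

σ filters on f, owned by the left side.
E' = π[f]((σ[f>5](T) ⋈[f=g] U))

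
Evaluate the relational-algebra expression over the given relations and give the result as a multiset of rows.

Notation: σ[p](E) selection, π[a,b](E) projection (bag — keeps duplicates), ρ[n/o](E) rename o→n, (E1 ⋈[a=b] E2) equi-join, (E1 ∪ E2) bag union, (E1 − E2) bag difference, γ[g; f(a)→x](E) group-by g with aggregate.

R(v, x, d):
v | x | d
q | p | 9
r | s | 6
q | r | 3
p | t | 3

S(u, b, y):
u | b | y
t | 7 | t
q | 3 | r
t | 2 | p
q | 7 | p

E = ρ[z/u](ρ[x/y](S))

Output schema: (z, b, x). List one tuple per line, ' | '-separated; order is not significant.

Per-node cardinality:
  S → 4
  ρ[x/y](S) → 4
  ρ[z/u](ρ[x/y](S)) → 4

== RESULT ==
z | b | x
q | 3 | r
q | 7 | p
t | 2 | p
t | 7 | t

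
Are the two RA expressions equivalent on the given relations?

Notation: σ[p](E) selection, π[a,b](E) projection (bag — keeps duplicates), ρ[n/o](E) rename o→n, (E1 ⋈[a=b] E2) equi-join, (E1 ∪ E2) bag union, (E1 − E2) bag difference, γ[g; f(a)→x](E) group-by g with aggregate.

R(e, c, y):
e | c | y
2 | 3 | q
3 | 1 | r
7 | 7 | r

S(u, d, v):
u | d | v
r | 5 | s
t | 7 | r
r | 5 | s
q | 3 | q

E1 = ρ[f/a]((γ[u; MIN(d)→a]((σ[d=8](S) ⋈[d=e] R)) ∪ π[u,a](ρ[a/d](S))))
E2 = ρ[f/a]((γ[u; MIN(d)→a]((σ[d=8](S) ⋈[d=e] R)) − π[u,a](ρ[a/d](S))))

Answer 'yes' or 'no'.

E1 subexpression sizes:
  S → 4
  σ[d=8](S) → 0
  R → 3
  (σ[d=8](S) ⋈[d=e] R) → 0
  γ[u; MIN(d)→a]((σ[d=8](S) ⋈[d=e] R)) → 0
  S → 4
  ρ[a/d](S) → 4
  π[u,a](ρ[a/d](S)) → 4
  (γ[u; MIN(d)→a]((σ[d=8](S) ⋈[d=e] R)) ∪ π[u,a](ρ[a/d](S))) → 4
  ρ[f/a]((γ[u; MIN(d)→a]((σ[d=8](S) ⋈[d=e] R)) ∪ π[u,a](ρ[a/d](S)))) → 4
E2 subexpression sizes:
  S → 4
  σ[d=8](S) → 0
  R → 3
  (σ[d=8](S) ⋈[d=e] R) → 0
  γ[u; MIN(d)→a]((σ[d=8](S) ⋈[d=e] R)) → 0
  S → 4
  ρ[a/d](S) → 4
  π[u,a](ρ[a/d](S)) → 4
  (γ[u; MIN(d)→a]((σ[d=8](S) ⋈[d=e] R)) − π[u,a](ρ[a/d](S))) → 0
  ρ[f/a]((γ[u; MIN(d)→a]((σ[d=8](S) ⋈[d=e] R)) − π[u,a](ρ[a/d](S)))) → 0

E1 result:
u | f
q | 3
r | 5
r | 5
t | 7
E2 result:
u | f
(0 rows)
Witness: ('q', 3) appears 1× in E1 but 0× in E2.

no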